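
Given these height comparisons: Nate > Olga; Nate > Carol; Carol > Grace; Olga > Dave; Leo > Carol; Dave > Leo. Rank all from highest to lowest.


Constraints: Nate > Olga; Nate > Carol; Carol > Grace; Olga > Dave; Leo > Carol; Dave > Leo
Method: at each step, the next-highest is the one remaining person who never appears on the smaller side of a constraint between remaining people.
  Step 1: remaining {Dave, Nate, Leo, Olga, Carol, Grace}; on the smaller side: {Dave, Leo, Olga, Carol, Grace} → Nate is next (Nate > Olga; Nate > Carol).
  Step 2: remaining {Dave, Leo, Olga, Carol, Grace}; on the smaller side: {Dave, Leo, Carol, Grace} → Olga is next (Olga > Dave).
  Step 3: remaining {Dave, Leo, Carol, Grace}; on the smaller side: {Leo, Carol, Grace} → Dave is next (Dave > Leo).
  Step 4: remaining {Leo, Carol, Grace}; on the smaller side: {Carol, Grace} → Leo is next (Leo > Carol).
  Step 5: remaining {Carol, Grace}; on the smaller side: {Grace} → Carol is next (Carol > Grace).
  Step 6: only Grace remains → lowest.
Final ranking (highest to lowest):

Nate > Olga > Dave > Leo > Carol > Grace


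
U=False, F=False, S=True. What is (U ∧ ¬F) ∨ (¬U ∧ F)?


U = False, F = False, S = True
Expression: (U ∧ ¬F) ∨ (¬U ∧ F)
Step 1: ¬F = NOT False = True
Step 2: U ∧ ¬F = False AND True = False
Step 3: ¬U = NOT False = True
Step 4: ¬U ∧ F = True AND False = False
Step 5: (False) ∨ (False) = False OR False = False

False


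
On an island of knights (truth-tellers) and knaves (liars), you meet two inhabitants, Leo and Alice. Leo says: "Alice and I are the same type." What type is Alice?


Leo says: "Alice and I are the same type."
Case 1: Leo is a Knight (truth-teller)
  Statement is true → they ARE the same → Alice is also a Knight
Case 2: Leo is a Knave (liar)
  Statement is false → they are NOT the same → Alice is a Knight
In both cases, Alice is a Knight.

Knight


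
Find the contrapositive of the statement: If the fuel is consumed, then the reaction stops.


Original: If the fuel is consumed, then the reaction stops
Contrapositive: If ¬Q, then ¬P
Negate Q: not (the reaction stops)
Negate P: not (the fuel is consumed)

If not (the reaction stops), then not (the fuel is consumed).


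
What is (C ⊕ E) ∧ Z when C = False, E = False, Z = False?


C = False, E = False, Z = False
Step 1: C ⊕ E = False XOR False = False
Step 2: False ∧ Z = False AND False = False
XOR true when exactly one of C,E is true; then AND with Z.

False


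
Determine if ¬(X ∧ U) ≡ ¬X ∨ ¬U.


Expression 1: ¬(X ∧ U)
Expression 2: ¬X ∨ ¬U
Truth table (X U | Expr1 Expr2):
  T T |   F     F
  T F |   T     T
  F T |   T     T
  F F |   T     T
All 4 rows agree, so the expressions are logically equivalent.

Yes


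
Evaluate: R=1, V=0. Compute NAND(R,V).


R AND V = 0
NOT(0) = 1

1


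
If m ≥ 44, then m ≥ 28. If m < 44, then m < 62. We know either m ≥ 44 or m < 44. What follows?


Constructive dilemma: (P → Q) ∧ (R → S), P ∨ R ⊢ Q ∨ S
Premise 1: m ≥ 44 → m ≥ 28
Premise 2: m < 44 → m < 62
Premise 3: m ≥ 44 ∨ m < 44
Case 1: Assuming m ≥ 44, then by Premise 1, m ≥ 28.
Case 2: Assuming m < 44, then by Premise 2, m < 62.
Since one of m ≥ 44 or m < 44 must hold, we get m ≥ 28 or m < 62.

m ≥ 28 or m < 62.


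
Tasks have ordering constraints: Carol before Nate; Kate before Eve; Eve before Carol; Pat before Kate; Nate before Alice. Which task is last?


Constraints: Carol before Nate; Kate before Eve; Eve before Carol; Pat before Kate; Nate before Alice
The last task can have nothing scheduled after it, so it must never appear on the left of a 'before'.
Tasks appearing before some other task: Carol, Kate, Eve, Pat, Nate.
The only task not in that list is Alice → it is last.

Alice


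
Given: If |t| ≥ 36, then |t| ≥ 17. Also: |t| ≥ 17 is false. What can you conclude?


Modus tollens: P → Q, ¬Q ⊢ ¬P
P: |t| ≥ 36
Q: |t| ≥ 17
We have P → Q and Q is false.
By modus tollens, P must be false.

It is not the case that |t| ≥ 36


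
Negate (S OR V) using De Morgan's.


De Morgan's law: ¬(P ∨ Q) ≡ ¬P ∧ ¬Q
¬(S ∨ V) = ¬S ∧ ¬V

¬S ∧ ¬V


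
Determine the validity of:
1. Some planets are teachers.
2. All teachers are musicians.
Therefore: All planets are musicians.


Premise 1: Some planets are teachers.
Premise 2: All teachers are musicians.
Conclusion: All planets are musicians.
Fallacy: illicit minor. The minor term (planets) is distributed in the conclusion ('All planets ...') but undistributed in its premise ('Some planets are teachers' doesn't cover all planets).
Only 'Some planets are musicians' follows, not 'All'.

Invalid


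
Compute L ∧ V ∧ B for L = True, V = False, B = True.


L = True, V = False, B = True
Step 1: L ∧ V = True AND False = False
Step 2: (False) ∧ B = (False) AND True = False
AND is true only when ALL operands are true.

False


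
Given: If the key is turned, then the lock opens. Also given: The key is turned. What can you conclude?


Modus ponens: P → Q, P ⊢ Q
P: the key is turned
Q: the lock opens
We have P → Q and P is true.
By modus ponens, Q must be true.

The lock opens


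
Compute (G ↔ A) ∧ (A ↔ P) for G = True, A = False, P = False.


G = True, A = False, P = False
Step 1: G ↔ A is true when G and A have the same value. Result: False
Step 2: A ↔ P is true when A and P have the same value. Result: True
Step 3: False ∧ True = False

False


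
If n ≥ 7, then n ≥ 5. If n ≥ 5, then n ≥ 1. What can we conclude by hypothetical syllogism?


Hypothetical syllogism: P → Q, Q → R ⊢ P → R
Premise 1: n ≥ 7 → n ≥ 5
Premise 2: n ≥ 5 → n ≥ 1
Chain the implications: the middle term (n ≥ 5) links the two.
Conclusion: If n ≥ 7, then n ≥ 1.

If n ≥ 7, then n ≥ 1.


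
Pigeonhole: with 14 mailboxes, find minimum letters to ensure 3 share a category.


Pigeonhole: to guarantee k in one of n categories, need (k-1)×n + 1.
k = 3, n = 14
Minimum = (3-1) × 14 + 1 = 2 × 14 + 1

29


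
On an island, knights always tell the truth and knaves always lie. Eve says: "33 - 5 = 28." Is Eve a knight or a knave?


Statement: "33 - 5 = 28."
Actual: 33 - 5 = 28
Claimed: 28
Statement is TRUE → Eve tells the truth → Knight

Knight


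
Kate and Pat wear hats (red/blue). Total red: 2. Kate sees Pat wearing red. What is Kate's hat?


Total red = 2, Pat = red
Red accounted for: 1
Remaining for Kate: 1
Kate's hat is red.

red


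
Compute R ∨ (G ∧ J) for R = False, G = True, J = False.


R = False, G = True, J = False
Step 1: G ∧ J = True AND False = False
Step 2: R ∨ False = False OR False = False
AND evaluated first (higher precedence); then OR applied.

False


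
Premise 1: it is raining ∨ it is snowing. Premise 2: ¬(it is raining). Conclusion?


Disjunctive syllogism: P ∨ Q, ¬P ⊢ Q
Disjunction: it is raining ∨ it is snowing
We know it is not the case that it is raining.
By disjunctive syllogism, the other disjunct must be true.

It is snowing


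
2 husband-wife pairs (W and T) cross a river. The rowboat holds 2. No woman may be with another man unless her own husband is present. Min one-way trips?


Label couples W and T.
1. WW+WT → (far: WW,WT; near: HW,HT)
2. WW ←   (far: WT; near: HW,HT,WW)
3. HW+HT → (far: HW,HT,WT; near: WW)
4. HW ←   (far: HT,WT; near: HW,WW)  — HW returns, since WW is alone on near bank
5. HW+WW → (far: all four; near: empty)
Every state respects the constraint.
Minimum trips = 5

5


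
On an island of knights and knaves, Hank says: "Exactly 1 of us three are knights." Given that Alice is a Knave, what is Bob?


Hank claims exactly 1 knights among Hank, Alice, Bob.
Given: Alice is a Knave.

Case 1: Hank is a Knight (tells truth)
  Then exactly 1 of the three are knights.
  Counting Hank, Alice: 1 knight(s) so far. Need 0 more → Bob = Knave.
Case 2: Hank is a Knave (lies)
  Then the count is NOT 1.
  If Bob = Knight, count = 1 = 1 → claim would be true, contradicts lie.
  If Bob = Knave, count = 0 ≠ 1 → lie confirmed ✓

Bob is a Knave.

Knave


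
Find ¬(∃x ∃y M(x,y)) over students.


Original: ∃x ∃y M(x,y)
Rule: ¬∀→∃, ¬∃→∀, negate predicate.
Negation: ∀x ∀y ¬M(x,y)

∀x ∀y ¬M(x,y)


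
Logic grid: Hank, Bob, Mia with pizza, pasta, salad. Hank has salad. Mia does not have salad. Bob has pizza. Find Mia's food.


From clues:
  Hank → salad
  Bob → pizza
By elimination, Mia gets the remaining.

pasta


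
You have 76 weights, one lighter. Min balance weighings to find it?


Each weighing has 3 outcomes (left heavy / balance / right heavy), so k weighings distinguish at most 3^k cases; splitting into three near-equal groups achieves this.
Need 3^k ≥ 76: 3^3 = 27 < 76 ≤ 3^4 = 81
k = ⌈log₃(76)⌉ = 4

4


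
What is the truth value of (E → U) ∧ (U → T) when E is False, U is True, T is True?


E = False, U = True, T = True
Step 1: E → U is false only when E=True and U=False. Result: True
Step 2: U → T is false only when U=True and T=False. Result: True
Step 3: True ∧ True = True

True


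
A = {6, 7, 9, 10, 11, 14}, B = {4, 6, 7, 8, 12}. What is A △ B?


A = {6, 7, 9, 10, 11, 14}
B = {4, 6, 7, 8, 12}
Operation: symmetric difference
In A only: [9, 10, 11, 14], in B only: [4, 8, 12]

{4, 8, 9, 10, 11, 12, 14}


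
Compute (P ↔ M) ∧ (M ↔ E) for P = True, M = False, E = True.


P = True, M = False, E = True
Step 1: P ↔ M is true when P and M have the same value. Result: False
Step 2: M ↔ E is true when M and E have the same value. Result: False
Step 3: False ∧ False = False

False


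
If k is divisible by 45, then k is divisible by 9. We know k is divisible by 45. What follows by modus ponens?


Modus ponens: P → Q, P ⊢ Q
P: k is divisible by 45
Q: k is divisible by 9
We have P → Q and P is true.
By modus ponens, Q must be true.

k is divisible by 9


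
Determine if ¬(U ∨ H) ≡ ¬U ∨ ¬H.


Expression 1: ¬(U ∨ H)
Expression 2: ¬U ∨ ¬H
Truth table (U H | Expr1 Expr2):
  T T |   F     F
  T F |   F     T   ← differ
  F T |   F     T   ← differ
  F F |   T     T
Counterexample: U=T, H=F gives Expr1 = F but Expr2 = T, so the expressions are NOT logically equivalent.

No


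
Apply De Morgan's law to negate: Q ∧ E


De Morgan's law: ¬(P ∧ Q) ≡ ¬P ∨ ¬Q
¬(Q ∧ E) = ¬Q ∨ ¬E

¬Q ∨ ¬E


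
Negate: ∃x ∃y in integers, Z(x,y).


Original: ∃x ∃y Z(x,y)
Rule: ¬∀→∃, ¬∃→∀, negate predicate.
Negation: ∀x ∀y ¬Z(x,y)

∀x ∀y ¬Z(x,y)


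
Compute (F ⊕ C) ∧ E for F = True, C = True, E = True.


F = True, C = True, E = True
Step 1: F ⊕ C = True XOR True = False
Step 2: False ∧ E = False AND True = False
XOR true when exactly one of F,C is true; then AND with E.

False


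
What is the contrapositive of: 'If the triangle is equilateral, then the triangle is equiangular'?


Original: If the triangle is equilateral, then the triangle is equiangular
Contrapositive: If ¬Q, then ¬P
Negate Q: not (the triangle is equiangular)
Negate P: not (the triangle is equilateral)

If not (the triangle is equiangular), then not (the triangle is equilateral).


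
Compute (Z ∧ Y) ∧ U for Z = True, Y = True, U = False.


Z = True, Y = True, U = False
Step 1: Z ∧ Y = True AND True = True
Step 2: True ∧ U = True AND False = False
AND is true only when ALL operands are true.

False


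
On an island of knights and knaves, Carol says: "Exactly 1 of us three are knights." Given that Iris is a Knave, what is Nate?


Carol claims exactly 1 knights among Carol, Iris, Nate.
Given: Iris is a Knave.

Case 1: Carol is a Knight (tells truth)
  Then exactly 1 of the three are knights.
  Counting Carol, Iris: 1 knight(s) so far. Need 0 more → Nate = Knave.
Case 2: Carol is a Knave (lies)
  Then the count is NOT 1.
  If Nate = Knight, count = 1 = 1 → claim would be true, contradicts lie.
  If Nate = Knave, count = 0 ≠ 1 → lie confirmed ✓

Nate is a Knave.

Knave


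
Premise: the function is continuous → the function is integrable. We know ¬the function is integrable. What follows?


Modus tollens: P → Q, ¬Q ⊢ ¬P
P: the function is continuous
Q: the function is integrable
We have P → Q and Q is false.
By modus tollens, P must be false.

It is not the case that the function is continuous


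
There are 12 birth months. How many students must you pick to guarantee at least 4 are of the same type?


Pigeonhole: to guarantee k in one of n categories, need (k-1)×n + 1.
k = 4, n = 12
Minimum = (4-1) × 12 + 1 = 3 × 12 + 1

37


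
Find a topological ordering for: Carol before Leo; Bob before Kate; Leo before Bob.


Constraints: Carol before Leo; Bob before Kate; Leo before Bob
Method: repeatedly schedule the remaining task that has no remaining task required before it.
  Step 1: remaining {Leo, Bob, Carol, Kate}; every task except Carol still has a predecessor pending → schedule Carol.
  Step 2: remaining {Leo, Bob, Kate}; every task except Leo still has a predecessor pending → schedule Leo.
  Step 3: remaining {Bob, Kate}; every task except Bob still has a predecessor pending → schedule Bob.
  Step 4: only Kate remains → schedule Kate.
Resulting order:

Carol → Leo → Bob → Kate


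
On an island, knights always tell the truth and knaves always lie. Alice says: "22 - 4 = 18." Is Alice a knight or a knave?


Statement: "22 - 4 = 18."
Actual: 22 - 4 = 18
Claimed: 18
Statement is TRUE → Alice tells the truth → Knight

Knight


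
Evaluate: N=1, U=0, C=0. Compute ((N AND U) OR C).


N AND U = 1&0 = 0
0 OR 0 = 0

0


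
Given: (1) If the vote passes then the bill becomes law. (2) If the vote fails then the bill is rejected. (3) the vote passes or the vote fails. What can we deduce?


Constructive dilemma: (P → Q) ∧ (R → S), P ∨ R ⊢ Q ∨ S
Premise 1: the vote passes → the bill becomes law
Premise 2: the vote fails → the bill is rejected
Premise 3: the vote passes ∨ the vote fails
Case 1: Assuming the vote passes, then by Premise 1, the bill becomes law.
Case 2: Assuming the vote fails, then by Premise 2, the bill is rejected.
Since one of the vote passes or the vote fails must hold, we get the bill becomes law or the bill is rejected.

The bill becomes law or the bill is rejected.


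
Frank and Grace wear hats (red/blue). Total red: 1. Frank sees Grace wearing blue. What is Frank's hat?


Total red = 1, Grace = blue
Red accounted for: 0
Remaining for Frank: 1
Frank's hat is red.

red


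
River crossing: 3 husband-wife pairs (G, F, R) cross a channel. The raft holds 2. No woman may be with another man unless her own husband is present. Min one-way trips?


Label couples G, F, R (H = husband, W = wife).
Counting alone: 6 people, the raft carries 2 and someone must bring it back, so each round trip nets at most +1 on the far side until the last crossing → at least 9 trips. The jealousy constraint makes 9 impossible; the shortest valid schedule has 11:
1. WG+WF →  (far: WG,WF; near: HG,HF,HR,WR)
2. WG ←       (far: WF; near: HG,HF,HR,WG,WR)
3. WG+WR →  (far: WG,WF,WR; near: HG,HF,HR)
4. WG ←       (far: WF,WR; near: HG,HF,HR,WG)
5. HF+HR →  (far: HF,WF,HR,WR; near: HG,WG)
6. HF+WF ←  (far: HR,WR; near: HG,WG,HF,WF)
7. HG+HF →  (far: HG,HF,HR,WR; near: WG,WF)
8. WR ←       (far: HG,HF,HR; near: WG,WF,WR)
9. WG+WF →  (far: HG,WG,HF,WF,HR; near: WR)
10. HR ←      (far: HG,WG,HF,WF; near: HR,WR)
11. HR+WR → (far: all six; near: empty)
In every state each wife is either with her husband or with no other man.
Minimum trips = 11

11


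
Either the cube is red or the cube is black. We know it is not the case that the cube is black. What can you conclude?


Disjunctive syllogism: P ∨ Q, ¬P ⊢ Q
Disjunction: the cube is red ∨ the cube is black
We know it is not the case that the cube is black.
By disjunctive syllogism, the other disjunct must be true.

The cube is red


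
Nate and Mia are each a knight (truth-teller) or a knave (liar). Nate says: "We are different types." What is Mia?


Nate says: "We are different types."
Case 1: Nate is a Knight (truth-teller)
  Statement is true → they ARE different → Mia is a Knave
Case 2: Nate is a Knave (liar)
  Statement is false → they are NOT different → Mia is a Knave
In both cases, Mia is a Knave.

Knave


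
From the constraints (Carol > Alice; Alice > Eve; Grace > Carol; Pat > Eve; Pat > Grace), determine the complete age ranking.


Constraints: Carol > Alice; Alice > Eve; Grace > Carol; Pat > Eve; Pat > Grace
Method: at each step, the next-highest is the one remaining person who never appears on the smaller side of a constraint between remaining people.
  Step 1: remaining {Grace, Alice, Pat, Carol, Eve}; on the smaller side: {Grace, Alice, Carol, Eve} → Pat is next (Pat > Eve; Pat > Grace).
  Step 2: remaining {Grace, Alice, Carol, Eve}; on the smaller side: {Alice, Carol, Eve} → Grace is next (Grace > Carol).
  Step 3: remaining {Alice, Carol, Eve}; on the smaller side: {Alice, Eve} → Carol is next (Carol > Alice).
  Step 4: remaining {Alice, Eve}; on the smaller side: {Eve} → Alice is next (Alice > Eve).
  Step 5: only Eve remains → lowest.
Final ranking (highest to lowest):

Pat > Grace > Carol > Alice > Eve


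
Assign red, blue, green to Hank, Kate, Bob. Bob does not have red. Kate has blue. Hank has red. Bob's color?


From clues:
  Kate → blue
  Hank → red
By elimination, Bob gets the remaining.

green


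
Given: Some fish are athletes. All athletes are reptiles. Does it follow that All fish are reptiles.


Premise 1: Some fish are athletes.
Premise 2: All athletes are reptiles.
Conclusion: All fish are reptiles.
Fallacy: illicit minor. The minor term (fish) is distributed in the conclusion ('All fish ...') but undistributed in its premise ('Some fish are athletes' doesn't cover all fish).
Only 'Some fish are reptiles' follows, not 'All'.

Invalid


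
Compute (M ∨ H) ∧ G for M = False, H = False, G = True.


M = False, H = False, G = True
Step 1: M ∨ H = False OR False = False
Step 2: False ∧ G = False AND True = False
OR is true when at least one operand is true; AND requires both.

False


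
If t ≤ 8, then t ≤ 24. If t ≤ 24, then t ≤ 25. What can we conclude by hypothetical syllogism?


Hypothetical syllogism: P → Q, Q → R ⊢ P → R
Premise 1: t ≤ 8 → t ≤ 24
Premise 2: t ≤ 24 → t ≤ 25
Chain the implications: the middle term (t ≤ 24) links the two.
Conclusion: If t ≤ 8, then t ≤ 25.

If t ≤ 8, then t ≤ 25.


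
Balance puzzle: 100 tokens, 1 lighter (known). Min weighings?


Each weighing has 3 outcomes (left heavy / balance / right heavy), so k weighings distinguish at most 3^k cases; splitting into three near-equal groups achieves this.
Need 3^k ≥ 100: 3^4 = 81 < 100 ≤ 3^5 = 243
k = ⌈log₃(100)⌉ = 5

5


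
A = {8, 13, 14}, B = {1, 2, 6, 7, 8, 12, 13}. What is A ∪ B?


A = {8, 13, 14}
B = {1, 2, 6, 7, 8, 12, 13}
Operation: union
All elements combined: 1, 2, 6, 7, 8, 12, 13, 14

{1, 2, 6, 7, 8, 12, 13, 14}


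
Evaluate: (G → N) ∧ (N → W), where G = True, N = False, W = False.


G = True, N = False, W = False
Step 1: G → N is false only when G=True and N=False. Result: False
Step 2: N → W is false only when N=True and W=False. Result: True
Step 3: False ∧ True = False

False


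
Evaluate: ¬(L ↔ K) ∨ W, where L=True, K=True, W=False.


L = True, K = True, W = False
Expression: ¬(L ↔ K) ∨ W
Step 1: L ↔ K = (True iff True) = True
Step 2: ¬(L ↔ K) = NOT True = False
Step 3: (False) ∨ W = False OR False = False

False


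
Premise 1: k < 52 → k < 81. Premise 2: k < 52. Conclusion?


Modus ponens: P → Q, P ⊢ Q
P: k < 52
Q: k < 81
We have P → Q and P is true.
By modus ponens, Q must be true.

k < 81


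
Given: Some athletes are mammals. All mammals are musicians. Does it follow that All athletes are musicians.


Premise 1: Some athletes are mammals.
Premise 2: All mammals are musicians.
Conclusion: All athletes are musicians.
Fallacy: illicit minor. The minor term (athletes) is distributed in the conclusion ('All athletes ...') but undistributed in its premise ('Some athletes are mammals' doesn't cover all athletes).
Only 'Some athletes are musicians' follows, not 'All'.

Invalid


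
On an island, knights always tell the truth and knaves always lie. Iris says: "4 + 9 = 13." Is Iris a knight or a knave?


Statement: "4 + 9 = 13."
Actual: 4 + 9 = 13
Claimed: 13
Statement is TRUE → Iris tells the truth → Knight

Knight


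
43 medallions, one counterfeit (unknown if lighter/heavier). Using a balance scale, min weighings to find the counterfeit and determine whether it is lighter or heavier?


Let n = 43. 86 possibilities (n medallions × lighter/heavier); each weighing has 3 outcomes.
Bound for k weighings: say the first weighing puts j medallions on each pan. If it tips, the 2j weighed medallions remain suspects (each with a known direction) and k-1 weighings give 3^(k-1) outcomes; 3^(k-1) is odd, so 2j ≤ 3^(k-1) - 1. If it balances, the n - 2j unweighed medallions remain with direction unknown: 2(n - 2j) ≤ 3^(k-1) - 1 by the same parity argument. Adding, n ≤ (3^(k-1) - 1) + (3^(k-1) - 1)/2 = (3^k - 3)/2, and the classical three-group strategy achieves this (3 medallions in 2 weighings, 12 in 3, 39 in 4, 120 in 5).
So we need the smallest k with (3^k - 3)/2 ≥ 43.
k = 4: (3^4 - 3)/2 = 39 < 43 ✗
k = 5: (3^5 - 3)/2 = 120 ≥ 43 ✓

5


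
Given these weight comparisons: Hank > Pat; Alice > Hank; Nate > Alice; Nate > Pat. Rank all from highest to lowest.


Constraints: Hank > Pat; Alice > Hank; Nate > Alice; Nate > Pat
Method: at each step, the next-highest is the one remaining person who never appears on the smaller side of a constraint between remaining people.
  Step 1: remaining {Nate, Hank, Pat, Alice}; on the smaller side: {Hank, Pat, Alice} → Nate is next (Nate > Alice; Nate > Pat).
  Step 2: remaining {Hank, Pat, Alice}; on the smaller side: {Hank, Pat} → Alice is next (Alice > Hank).
  Step 3: remaining {Hank, Pat}; on the smaller side: {Pat} → Hank is next (Hank > Pat).
  Step 4: only Pat remains → lowest.
Final ranking (highest to lowest):

Nate > Alice > Hank > Pat


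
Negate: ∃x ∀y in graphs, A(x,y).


Original: ∃x ∀y A(x,y)
Rule: ¬∀→∃, ¬∃→∀, negate predicate.
Negation: ∀x ∃y ¬A(x,y)

∀x ∃y ¬A(x,y)


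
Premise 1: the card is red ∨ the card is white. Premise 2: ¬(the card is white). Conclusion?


Disjunctive syllogism: P ∨ Q, ¬P ⊢ Q
Disjunction: the card is red ∨ the card is white
We know it is not the case that the card is white.
By disjunctive syllogism, the other disjunct must be true.

The card is red


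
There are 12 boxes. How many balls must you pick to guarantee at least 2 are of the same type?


Pigeonhole: to guarantee k in one of n categories, need (k-1)×n + 1.
k = 2, n = 12
Minimum = (2-1) × 12 + 1 = 1 × 12 + 1

13


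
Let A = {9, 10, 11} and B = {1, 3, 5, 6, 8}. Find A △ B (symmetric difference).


A = {9, 10, 11}
B = {1, 3, 5, 6, 8}
Operation: symmetric difference
In A only: [9, 10, 11], in B only: [1, 3, 5, 6, 8]

{1, 3, 5, 6, 8, 9, 10, 11}


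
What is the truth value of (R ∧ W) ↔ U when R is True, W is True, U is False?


R = True, W = True, U = False
Step 1: R ∧ W = True AND True = True
Step 2: (True) ↔ U: true when both sides have same truth value.
Result: True ↔ False = False

False


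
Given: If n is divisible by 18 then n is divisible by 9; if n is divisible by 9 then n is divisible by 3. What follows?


Hypothetical syllogism: P → Q, Q → R ⊢ P → R
Premise 1: n is divisible by 18 → n is divisible by 9
Premise 2: n is divisible by 9 → n is divisible by 3
Chain the implications: the middle term (n is divisible by 9) links the two.
Conclusion: If n is divisible by 18, then n is divisible by 3.

If n is divisible by 18, then n is divisible by 3.


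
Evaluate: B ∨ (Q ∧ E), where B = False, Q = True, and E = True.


B = False, Q = True, E = True
Step 1: Q ∧ E = True AND True = True
Step 2: B ∨ True = False OR True = True
AND evaluated first (higher precedence); then OR applied.

True


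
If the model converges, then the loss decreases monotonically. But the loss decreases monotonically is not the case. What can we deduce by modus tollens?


Modus tollens: P → Q, ¬Q ⊢ ¬P
P: the model converges
Q: the loss decreases monotonically
We have P → Q and Q is false.
By modus tollens, P must be false.

It is not the case that the model converges


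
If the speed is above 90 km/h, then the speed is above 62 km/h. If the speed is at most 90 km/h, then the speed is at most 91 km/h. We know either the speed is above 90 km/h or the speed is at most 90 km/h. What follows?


Constructive dilemma: (P → Q) ∧ (R → S), P ∨ R ⊢ Q ∨ S
Premise 1: the speed is above 90 km/h → the speed is above 62 km/h
Premise 2: the speed is at most 90 km/h → the speed is at most 91 km/h
Premise 3: the speed is above 90 km/h ∨ the speed is at most 90 km/h
Case 1: Assuming the speed is above 90 km/h, then by Premise 1, the speed is above 62 km/h.
Case 2: Assuming the speed is at most 90 km/h, then by Premise 2, the speed is at most 91 km/h.
Since one of the speed is above 90 km/h or the speed is at most 90 km/h must hold, we get the speed is above 62 km/h or the speed is at most 91 km/h.

The speed is above 62 km/h or the speed is at most 91 km/h.


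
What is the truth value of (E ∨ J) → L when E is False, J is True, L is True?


E = False, J = True, L = True
Step 1: E ∨ J = False OR True = True
Step 2: (True) → L: false only when antecedent=True and L=False.
Result: True

True


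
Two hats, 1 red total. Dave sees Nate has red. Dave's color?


Total red = 1, Nate = red
Red accounted for: 1
Remaining for Dave: 0
Dave's hat is blue.

blue


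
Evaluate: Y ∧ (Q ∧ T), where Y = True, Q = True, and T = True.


Y = True, Q = True, T = True
Step 1: Q ∧ T = True AND True = True
Step 2: Y ∧ True = True AND True = True
AND is true only when ALL operands are true.

True


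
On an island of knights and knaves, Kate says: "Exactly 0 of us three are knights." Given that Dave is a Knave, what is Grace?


Kate claims exactly 0 knights among Kate, Dave, Grace.
Given: Dave is a Knave.

Case 1: Kate is a Knight (tells truth)
  Then exactly 0 of the three are knights.
  Counting Kate, Dave: 1 knight(s) so far. Need -1 more → impossible.
Case 2: Kate is a Knave (lies)
  Then the count is NOT 0.
  If Grace = Knave, count = 0 = 0 → claim would be true, contradicts lie.
  If Grace = Knight, count = 1 ≠ 0 → lie confirmed ✓

Grace is a Knight.

Knight


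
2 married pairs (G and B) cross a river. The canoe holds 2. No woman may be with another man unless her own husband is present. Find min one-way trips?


Label couples G and B.
1. WG+WB → (far: WG,WB; near: HG,HB)
2. WG ←   (far: WB; near: HG,HB,WG)
3. HG+HB → (far: HG,HB,WB; near: WG)
4. HG ←   (far: HB,WB; near: HG,WG)  — HG returns, since WG is alone on near bank
5. HG+WG → (far: all four; near: empty)
Every state respects the constraint.
Minimum trips = 5

5


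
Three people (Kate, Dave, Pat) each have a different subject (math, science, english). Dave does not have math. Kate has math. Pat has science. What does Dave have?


From clues:
  Pat → science
  Kate → math
By elimination, Dave gets the remaining.

english


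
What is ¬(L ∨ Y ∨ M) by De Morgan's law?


De Morgan's law: ¬(P ∨ Q ∨ R) ≡ ¬P ∧ ¬Q ∧ ¬R
¬(L ∨ Y ∨ M) = ¬L ∧ ¬Y ∧ ¬M

¬L ∧ ¬Y ∧ ¬M


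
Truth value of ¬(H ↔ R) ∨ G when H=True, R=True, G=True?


H = True, R = True, G = True
Expression: ¬(H ↔ R) ∨ G
Step 1: H ↔ R = (True iff True) = True
Step 2: ¬(H ↔ R) = NOT True = False
Step 3: (False) ∨ G = False OR True = True

True


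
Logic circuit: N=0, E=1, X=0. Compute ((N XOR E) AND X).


N XOR E = 0^1 = 1
1 AND 0 = 0

0


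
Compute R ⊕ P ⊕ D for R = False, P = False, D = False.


R = False, P = False, D = False
Step 1: R ⊕ P = False XOR False = False
Step 2: False ⊕ D = False XOR False = False
XOR is true when an odd number of operands are true.

False


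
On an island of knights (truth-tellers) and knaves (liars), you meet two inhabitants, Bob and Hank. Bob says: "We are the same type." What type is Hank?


Bob says: "We are the same type."
Case 1: Bob is a Knight (truth-teller)
  Statement is true → they ARE the same → Hank is also a Knight
Case 2: Bob is a Knave (liar)
  Statement is false → they are NOT the same → Hank is a Knight
In both cases, Hank is a Knight.

Knight


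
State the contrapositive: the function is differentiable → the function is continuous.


Original: If the function is differentiable, then the function is continuous
Contrapositive: If ¬Q, then ¬P
Negate Q: not (the function is continuous)
Negate P: not (the function is differentiable)

If not (the function is continuous), then not (the function is differentiable).


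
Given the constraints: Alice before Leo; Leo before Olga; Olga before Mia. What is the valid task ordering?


Constraints: Alice before Leo; Leo before Olga; Olga before Mia
Method: repeatedly schedule the remaining task that has no remaining task required before it.
  Step 1: remaining {Alice, Olga, Mia, Leo}; every task except Alice still has a predecessor pending → schedule Alice.
  Step 2: remaining {Olga, Mia, Leo}; every task except Leo still has a predecessor pending → schedule Leo.
  Step 3: remaining {Olga, Mia}; every task except Olga still has a predecessor pending → schedule Olga.
  Step 4: only Mia remains → schedule Mia.
Resulting order:

Alice → Leo → Olga → Mia


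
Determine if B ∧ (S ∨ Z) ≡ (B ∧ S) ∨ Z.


Expression 1: B ∧ (S ∨ Z)
Expression 2: (B ∧ S) ∨ Z
Truth table (B S Z | Expr1 Expr2):
  T T T |   T     T
  T T F |   T     T
  T F T |   T     T
  T F F |   F     F
  F T T |   F     T   ← differ
  F T F |   F     F
  F F T |   F     T   ← differ
  F F F |   F     F
Counterexample: B=F, S=T, Z=T gives Expr1 = F but Expr2 = T, so the expressions are NOT logically equivalent.

No


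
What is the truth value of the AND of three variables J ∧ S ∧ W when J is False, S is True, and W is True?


J = False, S = True, W = True
Step 1: J ∧ S = False AND True = False
Step 2: (False) ∧ W = (False) AND True = False
AND is true only when ALL operands are true.

False


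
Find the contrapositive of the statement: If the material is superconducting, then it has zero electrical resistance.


Original: If the material is superconducting, then it has zero electrical resistance
Contrapositive: If ¬Q, then ¬P
Negate Q: not (it has zero electrical resistance)
Negate P: not (the material is superconducting)

If not (it has zero electrical resistance), then not (the material is superconducting).


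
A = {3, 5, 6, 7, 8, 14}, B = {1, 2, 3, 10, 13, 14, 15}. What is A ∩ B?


A = {3, 5, 6, 7, 8, 14}
B = {1, 2, 3, 10, 13, 14, 15}
Operation: intersection
Elements in both: 3, 14

{3, 14}


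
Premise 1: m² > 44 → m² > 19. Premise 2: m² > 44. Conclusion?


Modus ponens: P → Q, P ⊢ Q
P: m² > 44
Q: m² > 19
We have P → Q and P is true.
By modus ponens, Q must be true.

m² > 19


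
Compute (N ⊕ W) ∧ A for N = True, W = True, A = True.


N = True, W = True, A = True
Step 1: N ⊕ W = True XOR True = False
Step 2: False ∧ A = False AND True = False
XOR true when exactly one of N,W is true; then AND with A.

False


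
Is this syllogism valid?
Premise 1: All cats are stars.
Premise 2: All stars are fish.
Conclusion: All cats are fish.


Premise 1: All cats are stars.
Premise 2: All stars are fish.
Conclusion: All cats are fish.
Barbara syllogism (AAA-1): All A are B, All B are C → All A are C.
Middle term (stars) distributed in premise 2.

Valid


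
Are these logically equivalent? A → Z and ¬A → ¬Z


Expression 1: A → Z
Expression 2: ¬A → ¬Z
Truth table (A Z | Expr1 Expr2):
  T T |   T     T
  T F |   F     T   ← differ
  F T |   T     F   ← differ
  F F |   T     T
Counterexample: A=T, Z=F gives Expr1 = F but Expr2 = T, so the expressions are NOT logically equivalent.

No


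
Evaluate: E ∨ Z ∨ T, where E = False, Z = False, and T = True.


E = False, Z = False, T = True
Step 1: E ∨ Z = False OR False = False
Step 2: False ∨ T = False OR True = True
OR is true when at least one operand is true.

True


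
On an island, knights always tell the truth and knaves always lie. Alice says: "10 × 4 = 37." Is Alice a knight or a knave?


Statement: "10 × 4 = 37."
Actual: 10 × 4 = 40
Claimed: 37
Statement is FALSE → Alice lies → Knave

Knave


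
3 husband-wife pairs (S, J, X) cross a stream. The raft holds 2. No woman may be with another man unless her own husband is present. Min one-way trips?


Label couples S, J, X (H = husband, W = wife).
Counting alone: 6 people, the raft carries 2 and someone must bring it back, so each round trip nets at most +1 on the far side until the last crossing → at least 9 trips. The jealousy constraint makes 9 impossible; the shortest valid schedule has 11:
1. WS+WJ →  (far: WS,WJ; near: HS,HJ,HX,WX)
2. WS ←       (far: WJ; near: HS,HJ,HX,WS,WX)
3. WS+WX →  (far: WS,WJ,WX; near: HS,HJ,HX)
4. WS ←       (far: WJ,WX; near: HS,HJ,HX,WS)
5. HJ+HX →  (far: HJ,WJ,HX,WX; near: HS,WS)
6. HJ+WJ ←  (far: HX,WX; near: HS,WS,HJ,WJ)
7. HS+HJ →  (far: HS,HJ,HX,WX; near: WS,WJ)
8. WX ←       (far: HS,HJ,HX; near: WS,WJ,WX)
9. WS+WJ →  (far: HS,WS,HJ,WJ,HX; near: WX)
10. HX ←      (far: HS,WS,HJ,WJ; near: HX,WX)
11. HX+WX → (far: all six; near: empty)
In every state each wife is either with her husband or with no other man.
Minimum trips = 11

11


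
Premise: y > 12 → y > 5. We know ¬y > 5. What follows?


Modus tollens: P → Q, ¬Q ⊢ ¬P
P: y > 12
Q: y > 5
We have P → Q and Q is false.
By modus tollens, P must be false.

It is not the case that y > 12


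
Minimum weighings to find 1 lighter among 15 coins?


Each weighing has 3 outcomes (left heavy / balance / right heavy), so k weighings distinguish at most 3^k cases; splitting into three near-equal groups achieves this.
Need 3^k ≥ 15: 3^2 = 9 < 15 ≤ 3^3 = 27
k = ⌈log₃(15)⌉ = 3

3


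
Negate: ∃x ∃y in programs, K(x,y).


Original: ∃x ∃y K(x,y)
Rule: ¬∀→∃, ¬∃→∀, negate predicate.
Negation: ∀x ∀y ¬K(x,y)

∀x ∀y ¬K(x,y)


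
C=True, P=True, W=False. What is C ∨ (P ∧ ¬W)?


C = True, P = True, W = False
Expression: C ∨ (P ∧ ¬W)
Step 1: ¬W = NOT False = True
Step 2: P ∧ ¬W = True AND True = True
Step 3: C ∨ (True) = True OR True = True

True


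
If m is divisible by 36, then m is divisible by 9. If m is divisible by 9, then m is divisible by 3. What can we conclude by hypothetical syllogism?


Hypothetical syllogism: P → Q, Q → R ⊢ P → R
Premise 1: m is divisible by 36 → m is divisible by 9
Premise 2: m is divisible by 9 → m is divisible by 3
Chain the implications: the middle term (m is divisible by 9) links the two.
Conclusion: If m is divisible by 36, then m is divisible by 3.

If m is divisible by 36, then m is divisible by 3.


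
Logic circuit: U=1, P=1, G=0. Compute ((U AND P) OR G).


U AND P = 1&1 = 1
1 OR 0 = 1

1


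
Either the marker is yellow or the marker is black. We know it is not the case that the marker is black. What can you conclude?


Disjunctive syllogism: P ∨ Q, ¬P ⊢ Q
Disjunction: the marker is yellow ∨ the marker is black
We know it is not the case that the marker is black.
By disjunctive syllogism, the other disjunct must be true.

The marker is yellow


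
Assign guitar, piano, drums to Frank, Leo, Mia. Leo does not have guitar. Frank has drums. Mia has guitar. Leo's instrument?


From clues:
  Mia → guitar
  Frank → drums
By elimination, Leo gets the remaining.

piano


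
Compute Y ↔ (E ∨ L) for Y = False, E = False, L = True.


Y = False, E = False, L = True
Step 1: E ∨ L = False OR True = True
Step 2: Y ↔ (True): true when both sides have same truth value.
Result: False ↔ True = False

False


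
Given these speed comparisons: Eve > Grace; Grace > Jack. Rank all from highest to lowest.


Constraints: Eve > Grace; Grace > Jack
Method: at each step, the next-highest is the one remaining person who never appears on the smaller side of a constraint between remaining people.
  Step 1: remaining {Grace, Jack, Eve}; on the smaller side: {Grace, Jack} → Eve is next (Eve > Grace).
  Step 2: remaining {Grace, Jack}; on the smaller side: {Jack} → Grace is next (Grace > Jack).
  Step 3: only Jack remains → lowest.
Final ranking (highest to lowest):

Eve > Grace > Jack


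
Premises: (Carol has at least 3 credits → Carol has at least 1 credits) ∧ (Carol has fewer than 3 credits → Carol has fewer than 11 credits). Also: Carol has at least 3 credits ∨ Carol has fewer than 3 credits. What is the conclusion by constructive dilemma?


Constructive dilemma: (P → Q) ∧ (R → S), P ∨ R ⊢ Q ∨ S
Premise 1: Carol has at least 3 credits → Carol has at least 1 credits
Premise 2: Carol has fewer than 3 credits → Carol has fewer than 11 credits
Premise 3: Carol has at least 3 credits ∨ Carol has fewer than 3 credits
Case 1: Assuming Carol has at least 3 credits, then by Premise 1, Carol has at least 1 credits.
Case 2: Assuming Carol has fewer than 3 credits, then by Premise 2, Carol has fewer than 11 credits.
Since one of Carol has at least 3 credits or Carol has fewer than 3 credits must hold, we get Carol has at least 1 credits or Carol has fewer than 11 credits.

Carol has at least 1 credits or Carol has fewer than 11 credits.


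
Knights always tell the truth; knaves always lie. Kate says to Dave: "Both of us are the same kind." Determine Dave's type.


Kate says: "Both of us are the same kind."
Case 1: Kate is a Knight (truth-teller)
  Statement is true → they ARE the same → Dave is also a Knight
Case 2: Kate is a Knave (liar)
  Statement is false → they are NOT the same → Dave is a Knight
In both cases, Dave is a Knight.

Knight


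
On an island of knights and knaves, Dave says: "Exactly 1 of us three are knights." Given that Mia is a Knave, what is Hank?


Dave claims exactly 1 knights among Dave, Mia, Hank.
Given: Mia is a Knave.

Case 1: Dave is a Knight (tells truth)
  Then exactly 1 of the three are knights.
  Counting Dave, Mia: 1 knight(s) so far. Need 0 more → Hank = Knave.
Case 2: Dave is a Knave (lies)
  Then the count is NOT 1.
  If Hank = Knight, count = 1 = 1 → claim would be true, contradicts lie.
  If Hank = Knave, count = 0 ≠ 1 → lie confirmed ✓

Hank is a Knave.

Knave


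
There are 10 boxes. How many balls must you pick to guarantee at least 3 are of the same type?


Pigeonhole: to guarantee k in one of n categories, need (k-1)×n + 1.
k = 3, n = 10
Minimum = (3-1) × 10 + 1 = 2 × 10 + 1

21


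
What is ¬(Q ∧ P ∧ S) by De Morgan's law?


De Morgan's law: ¬(P ∧ Q ∧ R) ≡ ¬P ∨ ¬Q ∨ ¬R
¬(Q ∧ P ∧ S) = ¬Q ∨ ¬P ∨ ¬S

¬Q ∨ ¬P ∨ ¬S


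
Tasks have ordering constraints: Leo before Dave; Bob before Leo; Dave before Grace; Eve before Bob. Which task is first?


Constraints: Leo before Dave; Bob before Leo; Dave before Grace; Eve before Bob
The first task can have nothing scheduled before it, so it must never appear on the right of a 'before'.
Tasks appearing after some 'before': Dave, Leo, Grace, Bob.
The only task not in that list is Eve → it is first.

Eve
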